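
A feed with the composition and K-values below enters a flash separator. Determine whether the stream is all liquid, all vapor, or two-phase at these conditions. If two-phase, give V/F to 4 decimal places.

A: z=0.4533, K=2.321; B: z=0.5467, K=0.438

two-phase, V/F = 0.3927

ΣzᵢKᵢ = 1.2916; Σzᵢ/Kᵢ = 1.4435.
Both exceed 1, so a two-phase solution exists.
Newton iteration, ψ⁰ = 0.5:
  ψ = 0.5000: g = -0.06670, g' = -0.6209 → ψ = 0.3926
  ψ = 0.3926: g = 0.00010, g' = -0.6273 → ψ = 0.3927
Converged at ψ = 0.3927.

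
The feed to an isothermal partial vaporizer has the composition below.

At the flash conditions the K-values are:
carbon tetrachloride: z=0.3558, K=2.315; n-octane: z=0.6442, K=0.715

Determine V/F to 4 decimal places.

V/F = 0.7585

Rachford–Rice: g(V/F) = Σ zᵢ(Kᵢ−1)/(1+V/F(Kᵢ−1)) = 0.
Feasibility: ΣzᵢKᵢ = 1.2843, Σzᵢ/Kᵢ = 1.0547 — both > 1, two phases present.
Newton iteration, V/F⁰ = 0.43:
  V/F = 0.4300: g = 0.08964, g' = -0.3190 → V/F = 0.7110
  V/F = 0.7110: g = 0.01155, g' = -0.2466 → V/F = 0.7578
  V/F = 0.7578: g = 0.00017, g' = -0.2395 → V/F = 0.7585
Converged at V/F = 0.7585.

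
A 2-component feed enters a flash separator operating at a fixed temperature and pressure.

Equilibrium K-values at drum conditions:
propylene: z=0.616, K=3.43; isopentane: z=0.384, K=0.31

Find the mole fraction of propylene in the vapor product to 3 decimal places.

Binary case is linear: z₁(K₁−1)(1+β(K₂−1)) + z₂(K₂−1)(1+β(K₁−1)) = 0
⇒ β = [z₁(K₁−1)+z₂(K₂−1)] / [−(K₁−1)(K₂−1)] = 1.2319/1.6767 = 0.735
Compositions from xᵢ = zᵢ/(1+β(Kᵢ−1)), yᵢ = Kᵢxᵢ:
  propylene: x = 0.221, y = 0.759
  isopentane: x = 0.779, y = 0.241

y_propylene = 0.759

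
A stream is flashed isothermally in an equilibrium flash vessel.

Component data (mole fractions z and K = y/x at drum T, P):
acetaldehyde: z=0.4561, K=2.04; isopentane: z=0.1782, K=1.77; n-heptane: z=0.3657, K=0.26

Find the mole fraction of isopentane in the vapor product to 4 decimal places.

Newton iteration, V/F⁰ = 0.5:
  V/F = 0.5000: g = -0.01841, g' = -0.7732 → V/F = 0.4762
  V/F = 0.4762: g = -0.00023, g' = -0.7547 → V/F = 0.4759
Converged at V/F = 0.4759.
Compositions from xᵢ = zᵢ/(1+V/F(Kᵢ−1)), yᵢ = Kᵢxᵢ:
  acetaldehyde: x = 0.3051, y = 0.6224
  isopentane: x = 0.1304, y = 0.2308
  n-heptane: x = 0.5645, y = 0.1468

y_isopentane = 0.2308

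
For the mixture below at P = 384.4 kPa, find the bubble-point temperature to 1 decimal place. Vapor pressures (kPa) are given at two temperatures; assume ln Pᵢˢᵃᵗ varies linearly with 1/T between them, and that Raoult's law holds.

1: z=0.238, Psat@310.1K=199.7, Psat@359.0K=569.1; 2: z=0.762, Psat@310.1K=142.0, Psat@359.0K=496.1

T = 345.8 K

Bubble-point temperature: ΣzᵢPᵢˢᵃᵗ(T) = P. Interpolate ln Pᵢˢᵃᵗ = aᵢ + bᵢ/T.
  T = 310.1 K: ΣzᵢPᵢˢᵃᵗ = 155.73 kPa
  T = 359.0 K: ΣzᵢPᵢˢᵃᵗ = 513.47 kPa
  T = 334.6 K: ΣzᵢPᵢˢᵃᵗ = 295.43 kPa
  T = 346.8 K: ΣzᵢPᵢˢᵃᵗ = 393.20 kPa
  T = 340.7 K: ΣzᵢPᵢˢᵃᵗ = 341.68 kPa
  T = 343.8 K: ΣzᵢPᵢˢᵃᵗ = 367.18 kPa
  T = 345.3 K: ΣzᵢPᵢˢᵃᵗ = 380.02 kPa
Interpolating between 345.3 K and 346.8 K gives T ≈ 345.8 K.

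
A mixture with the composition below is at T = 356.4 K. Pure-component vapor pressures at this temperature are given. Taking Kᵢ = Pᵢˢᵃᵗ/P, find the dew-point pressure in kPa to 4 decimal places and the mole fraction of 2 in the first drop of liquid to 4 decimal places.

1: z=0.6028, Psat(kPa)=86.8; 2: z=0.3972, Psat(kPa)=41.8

At the dew point ψ → 1, so Σzᵢ/Kᵢ = 1 with Kᵢ = Pᵢˢᵃᵗ/P ⇒ 1/P = Σzᵢ/Pᵢˢᵃᵗ.
1/P = 0.6028/86.8 + 0.3972/41.8 = 0.0164471 ⇒ P = 60.8010 kPa
xᵢ = zᵢP/Pᵢˢᵃᵗ ⇒ x_2 = 0.3972·60.8010/41.8 = 0.5778

Pdew = 60.8010 kPa, x_2 = 0.5778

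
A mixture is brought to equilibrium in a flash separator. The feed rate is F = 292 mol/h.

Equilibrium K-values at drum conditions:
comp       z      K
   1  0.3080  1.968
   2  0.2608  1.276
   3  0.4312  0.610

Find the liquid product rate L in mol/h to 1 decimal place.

L = 79.4 mol/h

Let β = V/F and solve Σ zᵢ(Kᵢ−1)/(1+β(Kᵢ−1)) = 0.
Feasibility: ΣzᵢKᵢ = 1.2020, Σzᵢ/Kᵢ = 1.0678 — both > 1, two phases present.
Newton–Raphson from β = 0.53:
  β = 0.5300: g = 0.04786, g' = -0.2454 → β = 0.7250
  β = 0.7250: g = 0.00070, g' = -0.2409 → β = 0.7279
Converged at β = 0.7279.
Then V = β·F = 0.7279·292 = 212.6 mol/h and L = F − V = 79.4 mol/h.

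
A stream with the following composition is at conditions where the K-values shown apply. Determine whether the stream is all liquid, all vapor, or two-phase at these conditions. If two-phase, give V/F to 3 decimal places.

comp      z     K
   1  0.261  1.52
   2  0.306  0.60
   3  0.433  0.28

all liquid

ΣzᵢKᵢ = 0.702; Σzᵢ/Kᵢ = 2.228.
Since ΣzᵢKᵢ < 1 the mixture is below its bubble point — single liquid phase.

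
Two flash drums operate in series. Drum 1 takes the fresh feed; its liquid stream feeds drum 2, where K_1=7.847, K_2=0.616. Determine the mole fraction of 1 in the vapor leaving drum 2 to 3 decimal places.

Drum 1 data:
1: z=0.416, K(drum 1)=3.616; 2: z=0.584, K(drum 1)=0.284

y_1 (drum 2) = 0.417

Drum 1:
Rachford–Rice: g(ψ₁) = Σ zᵢ(Kᵢ−1)/(1+ψ₁(Kᵢ−1)) = 0.
g(0) = ΣzᵢKᵢ − 1 = 0.670 and g(1) = 1 − Σzᵢ/Kᵢ = -1.171, so a root lies in (0, 1).
Binary case is linear: z₁(K₁−1)(1+ψ₁(K₂−1)) + z₂(K₂−1)(1+ψ₁(K₁−1)) = 0
⇒ ψ₁ = [z₁(K₁−1)+z₂(K₂−1)] / [−(K₁−1)(K₂−1)] = 0.6701/1.8731 = 0.358
Drum-1 compositions:
  1: x = 0.215, y = 0.777
  2: x = 0.785, y = 0.223
Drum-2 feed = drum-1 liquid: z₂ = (0.2149, 0.7851).
Drum 2:
Material balance + equilibrium reduce to Σ zᵢ(Kᵢ−1)/(1+ψ₂(Kᵢ−1)) = 0.
Check two-phase: ΣzᵢKᵢ = 2.170 > 1 and Σzᵢ/Kᵢ = 1.302 > 1, so g(0) = 1.170 > 0 and g(1) = -0.302 < 0.
Binary case is linear: z₁(K₁−1)(1+ψ₂(K₂−1)) + z₂(K₂−1)(1+ψ₂(K₁−1)) = 0
⇒ ψ₂ = [z₁(K₁−1)+z₂(K₂−1)] / [−(K₁−1)(K₂−1)] = 1.1698/2.6292 = 0.445
  1: x = 0.053, y = 0.417
  2: x = 0.947, y = 0.583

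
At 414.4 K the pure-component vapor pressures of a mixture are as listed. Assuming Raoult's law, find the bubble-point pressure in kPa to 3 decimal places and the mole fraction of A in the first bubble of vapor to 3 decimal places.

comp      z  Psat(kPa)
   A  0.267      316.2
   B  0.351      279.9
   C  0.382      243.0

Pbub = 275.496 kPa, y_A = 0.306

At the bubble point ψ → 0, so ΣzᵢKᵢ = 1 with Kᵢ = Pᵢˢᵃᵗ/P ⇒ P = ΣzᵢPᵢˢᵃᵗ.
P = 0.267·316.2 + 0.351·279.9 + 0.382·243.0 = 275.496 kPa
yᵢ = zᵢPᵢˢᵃᵗ/P ⇒ y_A = 0.267·316.2/275.496 = 0.306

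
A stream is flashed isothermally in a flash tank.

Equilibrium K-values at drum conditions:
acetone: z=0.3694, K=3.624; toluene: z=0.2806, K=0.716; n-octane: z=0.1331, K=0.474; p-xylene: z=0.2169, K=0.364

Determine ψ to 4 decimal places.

Let ψ = V/F and solve Σ zᵢ(Kᵢ−1)/(1+ψ(Kᵢ−1)) = 0.
Feasibility: ΣzᵢKᵢ = 1.6817, Σzᵢ/Kᵢ = 1.3705 — both > 1, two phases present.
Iterate (Newton) starting at ψ = 0.5:
  ψ = 0.5000: g = 0.02911, g' = -0.7630 → ψ = 0.5381
  ψ = 0.5381: g = 0.00040, g' = -0.7431 → ψ = 0.5387
Converged at ψ = 0.5387.

ψ = 0.5387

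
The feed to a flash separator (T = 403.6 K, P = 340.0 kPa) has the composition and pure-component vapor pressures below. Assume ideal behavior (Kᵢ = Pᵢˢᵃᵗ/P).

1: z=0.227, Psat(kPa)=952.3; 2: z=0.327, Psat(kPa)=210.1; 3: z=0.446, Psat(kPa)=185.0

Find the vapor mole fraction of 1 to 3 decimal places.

y_1 = 0.535

Raoult's law: Kᵢ = Pᵢˢᵃᵗ/P = Pᵢˢᵃᵗ/340.0.
  K_1 = 952.3/340.0 = 2.80088, K_2 = 210.1/340.0 = 0.61794, K_3 = 185.0/340.0 = 0.54412
Let ψ = V/F and solve Σ zᵢ(Kᵢ−1)/(1+ψ(Kᵢ−1)) = 0.
g(0) = ΣzᵢKᵢ − 1 = 0.081 and g(1) = 1 − Σzᵢ/Kᵢ = -0.430, so a root lies in (0, 1).
Iterate (Newton) starting at ψ = 0.5:
  ψ = 0.500: g = -0.2027, g' = -0.432 → ψ = 0.031
  ψ = 0.031: g = 0.0544, g' = -0.804 → ψ = 0.099
  ψ = 0.099: g = 0.0043, g' = -0.684 → ψ = 0.105
Converged at ψ = 0.105.
Compositions from xᵢ = zᵢ/(1+ψ(Kᵢ−1)), yᵢ = Kᵢxᵢ:
  1: x = 0.191, y = 0.535
  2: x = 0.341, y = 0.211
  3: x = 0.468, y = 0.255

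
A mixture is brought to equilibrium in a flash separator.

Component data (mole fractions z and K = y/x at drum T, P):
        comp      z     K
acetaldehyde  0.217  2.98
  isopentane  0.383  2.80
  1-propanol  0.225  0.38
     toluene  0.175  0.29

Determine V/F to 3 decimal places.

V/F = 0.692

Material balance + equilibrium reduce to Σ zᵢ(Kᵢ−1)/(1+V/F(Kᵢ−1)) = 0.
Check two-phase: ΣzᵢKᵢ = 1.855 > 1 and Σzᵢ/Kᵢ = 1.405 > 1, so g(0) = 0.855 > 0 and g(1) = -0.405 < 0.
Newton–Raphson from V/F = 0.42:
  V/F = 0.420: g = 0.2615, g' = -0.993 → V/F = 0.683
  V/F = 0.683: g = 0.0084, g' = -0.996 → V/F = 0.692
Converged at V/F = 0.692.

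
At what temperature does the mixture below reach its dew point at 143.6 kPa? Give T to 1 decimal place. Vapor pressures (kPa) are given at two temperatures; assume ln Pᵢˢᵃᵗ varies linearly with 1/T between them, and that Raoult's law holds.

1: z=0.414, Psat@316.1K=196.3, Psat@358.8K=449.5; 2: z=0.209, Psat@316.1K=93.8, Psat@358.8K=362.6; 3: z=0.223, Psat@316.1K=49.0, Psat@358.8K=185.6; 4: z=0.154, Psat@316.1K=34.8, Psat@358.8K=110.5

T = 338.1 K

Dew-point temperature: Σzᵢ·P/Pᵢˢᵃᵗ(T) = 1. Interpolate ln Pᵢˢᵃᵗ = aᵢ + bᵢ/T.
  T = 316.1 K: ΣzᵢP/Pᵢˢᵃᵗ = 1.9118
  T = 358.8 K: ΣzᵢP/Pᵢˢᵃᵗ = 0.5877
  T = 337.5 K: ΣzᵢP/Pᵢˢᵃᵗ = 1.0152
  T = 348.1 K: ΣzᵢP/Pᵢˢᵃᵗ = 0.7662
  T = 342.8 K: ΣzᵢP/Pᵢˢᵃᵗ = 0.8798
  T = 340.1 K: ΣzᵢP/Pᵢˢᵃᵗ = 0.9458
Interpolating between 337.5 K and 340.1 K gives T ≈ 338.1 K.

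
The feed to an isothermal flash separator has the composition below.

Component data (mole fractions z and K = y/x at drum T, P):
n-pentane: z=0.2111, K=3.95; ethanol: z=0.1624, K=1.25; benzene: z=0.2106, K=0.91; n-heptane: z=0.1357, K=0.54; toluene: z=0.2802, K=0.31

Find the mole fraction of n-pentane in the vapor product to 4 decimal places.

y_n-pentane = 0.4145

Rachford–Rice: g(ψ) = Σ zᵢ(Kᵢ−1)/(1+ψ(Kᵢ−1)) = 0.
g(0) = ΣzᵢKᵢ − 1 = 0.3886 and g(1) = 1 − Σzᵢ/Kᵢ = -0.5700, so a root lies in (0, 1).
Newton iteration, ψ⁰ = 0.5:
  ψ = 0.5000: g = -0.10838, g' = -0.6692 → ψ = 0.3380
  ψ = 0.3380: g = 0.00363, g' = -0.7382 → ψ = 0.3430
Converged at ψ = 0.3430.
Compositions from xᵢ = zᵢ/(1+ψ(Kᵢ−1)), yᵢ = Kᵢxᵢ:
  n-pentane: x = 0.1049, y = 0.4145
  ethanol: x = 0.1496, y = 0.1870
  benzene: x = 0.2173, y = 0.1977
  n-heptane: x = 0.1611, y = 0.0870
  toluene: x = 0.3671, y = 0.1138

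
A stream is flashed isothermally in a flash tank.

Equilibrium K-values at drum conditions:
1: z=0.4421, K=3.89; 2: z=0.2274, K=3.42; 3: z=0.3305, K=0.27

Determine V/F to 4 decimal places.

Newton–Raphson from V/F = 0.58:
  V/F = 0.5800: g = 0.28794, g' = -1.2758 → V/F = 0.8057
  V/F = 0.8057: g = -0.01539, g' = -1.5247 → V/F = 0.7956
  V/F = 0.7956: g = -0.00014, g' = -1.4970 → V/F = 0.7955
Converged at V/F = 0.7955.

V/F = 0.7955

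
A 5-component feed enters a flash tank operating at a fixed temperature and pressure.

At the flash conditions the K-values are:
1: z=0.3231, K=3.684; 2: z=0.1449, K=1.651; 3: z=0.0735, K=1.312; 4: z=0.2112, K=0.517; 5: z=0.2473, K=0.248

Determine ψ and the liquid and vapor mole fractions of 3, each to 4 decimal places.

Material balance + equilibrium reduce to Σ zᵢ(Kᵢ−1)/(1+ψ(Kᵢ−1)) = 0.
g(0) = ΣzᵢKᵢ − 1 = 0.6965 and g(1) = 1 − Σzᵢ/Kᵢ = -0.6372, so a root lies in (0, 1).
Newton iteration, ψ⁰ = 0.5:
  ψ = 0.5000: g = 0.02877, g' = -0.9095 → ψ = 0.5316
Converged at ψ = 0.5316.
Compositions from xᵢ = zᵢ/(1+ψ(Kᵢ−1)), yᵢ = Kᵢxᵢ:
  1: x = 0.1331, y = 0.4905
  2: x = 0.1076, y = 0.1777
  3: x = 0.0630, y = 0.0827
  4: x = 0.2842, y = 0.1469
  5: x = 0.4120, y = 0.1022

ψ = 0.5316, x_3 = 0.0630, y_3 = 0.0827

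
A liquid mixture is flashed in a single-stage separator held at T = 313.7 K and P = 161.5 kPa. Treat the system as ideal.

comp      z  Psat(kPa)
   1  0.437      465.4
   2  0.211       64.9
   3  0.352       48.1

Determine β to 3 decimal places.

Raoult's law: Kᵢ = Pᵢˢᵃᵗ/P = Pᵢˢᵃᵗ/161.5.
  K_1 = 465.4/161.5 = 2.88173, K_2 = 64.9/161.5 = 0.40186, K_3 = 48.1/161.5 = 0.29783
Rachford–Rice: g(β) = Σ zᵢ(Kᵢ−1)/(1+β(Kᵢ−1)) = 0.
g(0) = ΣzᵢKᵢ − 1 = 0.449 and g(1) = 1 − Σzᵢ/Kᵢ = -0.859, so a root lies in (0, 1).
Iterate (Newton) starting at β = 0.55:
  β = 0.550: g = -0.1867, g' = -1.002 → β = 0.364
  β = 0.364: g = -0.0050, g' = -0.982 → β = 0.359
Converged at β = 0.359.

β = 0.359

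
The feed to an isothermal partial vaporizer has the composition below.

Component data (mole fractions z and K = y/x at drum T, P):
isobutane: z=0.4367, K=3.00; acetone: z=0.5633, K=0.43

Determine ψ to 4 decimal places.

ψ = 0.4845

Rachford–Rice: g(ψ) = Σ zᵢ(Kᵢ−1)/(1+ψ(Kᵢ−1)) = 0.
Feasibility: ΣzᵢKᵢ = 1.5523, Σzᵢ/Kᵢ = 1.4556 — both > 1, two phases present.
Binary case is linear: z₁(K₁−1)(1+ψ(K₂−1)) + z₂(K₂−1)(1+ψ(K₁−1)) = 0
⇒ ψ = [z₁(K₁−1)+z₂(K₂−1)] / [−(K₁−1)(K₂−1)] = 0.55232/1.14000 = 0.4845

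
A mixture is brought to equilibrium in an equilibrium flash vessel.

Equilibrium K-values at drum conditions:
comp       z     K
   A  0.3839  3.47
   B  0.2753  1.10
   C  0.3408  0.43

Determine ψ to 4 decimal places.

ψ = 0.7797

Rachford–Rice: g(ψ) = Σ zᵢ(Kᵢ−1)/(1+ψ(Kᵢ−1)) = 0.
Feasibility: ΣzᵢKᵢ = 1.7815, Σzᵢ/Kᵢ = 1.1535 — both > 1, two phases present.
Iterate (Newton) starting at ψ = 0.5:
  ψ = 0.5000: g = 0.17880, g' = -0.6880 → ψ = 0.7599
  ψ = 0.7599: g = 0.01250, g' = -0.6299 → ψ = 0.7797
Converged at ψ = 0.7797.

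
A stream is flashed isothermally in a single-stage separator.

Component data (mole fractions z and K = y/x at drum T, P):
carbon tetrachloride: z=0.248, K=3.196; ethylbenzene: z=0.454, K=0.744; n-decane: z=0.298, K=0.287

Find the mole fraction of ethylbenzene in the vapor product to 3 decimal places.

y_ethylbenzene = 0.357

Material balance + equilibrium reduce to Σ zᵢ(Kᵢ−1)/(1+ψ(Kᵢ−1)) = 0.
Check two-phase: ΣzᵢKᵢ = 1.216 > 1 and Σzᵢ/Kᵢ = 1.726 > 1, so g(0) = 0.216 > 0 and g(1) = -0.726 < 0.
Newton iteration, ψ⁰ = 0.55:
  ψ = 0.550: g = -0.2381, g' = -0.696 → ψ = 0.208
  ψ = 0.208: g = 0.0019, g' = -0.806 → ψ = 0.210
Converged at ψ = 0.210.
Compositions from xᵢ = zᵢ/(1+ψ(Kᵢ−1)), yᵢ = Kᵢxᵢ:
  carbon tetrachloride: x = 0.170, y = 0.542
  ethylbenzene: x = 0.480, y = 0.357
  n-decane: x = 0.350, y = 0.101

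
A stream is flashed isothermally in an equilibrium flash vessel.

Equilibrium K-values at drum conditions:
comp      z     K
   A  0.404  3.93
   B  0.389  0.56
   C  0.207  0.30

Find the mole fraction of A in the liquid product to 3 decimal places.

Iterate (Newton) starting at ψ = 0.5:
  ψ = 0.500: g = 0.0379, g' = -0.935 → ψ = 0.540
  ψ = 0.540: g = 0.0005, g' = -0.912 → ψ = 0.541
Converged at ψ = 0.541.
Compositions from xᵢ = zᵢ/(1+ψ(Kᵢ−1)), yᵢ = Kᵢxᵢ:
  A: x = 0.156, y = 0.614
  B: x = 0.511, y = 0.286
  C: x = 0.333, y = 0.100

x_A = 0.156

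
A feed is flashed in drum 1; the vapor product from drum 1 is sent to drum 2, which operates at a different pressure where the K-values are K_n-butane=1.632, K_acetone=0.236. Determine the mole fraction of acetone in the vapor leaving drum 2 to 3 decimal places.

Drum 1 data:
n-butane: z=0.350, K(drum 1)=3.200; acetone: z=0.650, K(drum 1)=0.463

y_acetone (drum 2) = 0.107

Drum 1:
Let ψ₁ = V/F and solve Σ zᵢ(Kᵢ−1)/(1+ψ₁(Kᵢ−1)) = 0.
Feasibility: ΣzᵢKᵢ = 1.421, Σzᵢ/Kᵢ = 1.513 — both > 1, two phases present.
Newton–Raphson from ψ₁ = 0.5:
  ψ₁ = 0.500: g = -0.1105, g' = -0.734 → ψ₁ = 0.350
  ψ₁ = 0.350: g = 0.0056, g' = -0.825 → ψ₁ = 0.356
Converged at ψ₁ = 0.356.
Drum-1 compositions:
  n-butane: x = 0.196, y = 0.628
  acetone: x = 0.804, y = 0.372
Drum-2 feed = drum-1 vapor: z₂ = (0.6278, 0.3722).
Drum 2:
Iterate (Newton) starting at ψ₂ = 0.42:
  ψ₂ = 0.420: g = -0.1051, g' = -0.628 → ψ₂ = 0.253
  ψ₂ = 0.253: g = -0.0101, g' = -0.520 → ψ₂ = 0.233
Converged at ψ₂ = 0.233.
  n-butane: x = 0.547, y = 0.893
  acetone: x = 0.453, y = 0.107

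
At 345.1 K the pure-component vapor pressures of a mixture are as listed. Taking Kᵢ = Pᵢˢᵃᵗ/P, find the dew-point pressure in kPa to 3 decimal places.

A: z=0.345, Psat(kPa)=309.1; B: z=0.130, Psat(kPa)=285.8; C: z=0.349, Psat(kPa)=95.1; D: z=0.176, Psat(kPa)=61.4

At the dew point ψ → 1, so Σzᵢ/Kᵢ = 1 with Kᵢ = Pᵢˢᵃᵗ/P ⇒ 1/P = Σzᵢ/Pᵢˢᵃᵗ.
1/P = 0.345/309.1 + 0.130/285.8 + 0.349/95.1 + 0.176/61.4 = 0.008107 ⇒ P = 123.346 kPa

Pdew = 123.346 kPa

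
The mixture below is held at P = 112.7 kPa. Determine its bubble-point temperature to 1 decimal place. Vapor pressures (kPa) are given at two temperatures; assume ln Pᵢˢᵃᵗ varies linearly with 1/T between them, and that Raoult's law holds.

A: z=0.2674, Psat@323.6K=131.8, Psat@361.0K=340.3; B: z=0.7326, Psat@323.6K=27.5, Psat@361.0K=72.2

T = 350.6 K

Bubble-point temperature: ΣzᵢPᵢˢᵃᵗ(T) = P. Interpolate ln Pᵢˢᵃᵗ = aᵢ + bᵢ/T.
  T = 323.6 K: ΣzᵢPᵢˢᵃᵗ = 55.39 kPa
  T = 361.0 K: ΣzᵢPᵢˢᵃᵗ = 143.89 kPa
  T = 342.3 K: ΣzᵢPᵢˢᵃᵗ = 91.63 kPa
  T = 351.6 K: ΣzᵢPᵢˢᵃᵗ = 115.38 kPa
  T = 347.0 K: ΣzᵢPᵢˢᵃᵗ = 103.11 kPa
  T = 349.3 K: ΣzᵢPᵢˢᵃᵗ = 109.11 kPa
Interpolating between 349.3 K and 351.6 K gives T ≈ 350.6 K.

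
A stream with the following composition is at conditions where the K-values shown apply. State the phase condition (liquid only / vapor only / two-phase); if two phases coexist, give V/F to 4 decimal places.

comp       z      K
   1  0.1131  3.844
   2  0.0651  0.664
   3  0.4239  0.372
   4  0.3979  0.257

liquid only

ΣzᵢKᵢ = 0.7379; Σzᵢ/Kᵢ = 2.8152.
Since ΣzᵢKᵢ < 1 the mixture is below its bubble point — single liquid phase.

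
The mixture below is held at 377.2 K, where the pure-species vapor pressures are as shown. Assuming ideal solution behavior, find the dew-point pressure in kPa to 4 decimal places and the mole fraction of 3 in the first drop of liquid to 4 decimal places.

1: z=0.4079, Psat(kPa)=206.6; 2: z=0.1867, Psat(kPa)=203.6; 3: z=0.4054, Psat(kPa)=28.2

Pdew = 57.9132 kPa, x_3 = 0.8326

At the dew point ψ → 1, so Σzᵢ/Kᵢ = 1 with Kᵢ = Pᵢˢᵃᵗ/P ⇒ 1/P = Σzᵢ/Pᵢˢᵃᵗ.
1/P = 0.4079/206.6 + 0.1867/203.6 + 0.4054/28.2 = 0.0172672 ⇒ P = 57.9132 kPa
xᵢ = zᵢP/Pᵢˢᵃᵗ ⇒ x_3 = 0.4054·57.9132/28.2 = 0.8326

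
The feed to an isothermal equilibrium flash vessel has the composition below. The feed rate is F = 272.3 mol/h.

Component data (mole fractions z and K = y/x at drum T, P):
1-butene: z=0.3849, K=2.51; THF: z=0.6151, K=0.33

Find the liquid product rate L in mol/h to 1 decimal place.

Rachford–Rice: g(β) = Σ zᵢ(Kᵢ−1)/(1+β(Kᵢ−1)) = 0.
Check two-phase: ΣzᵢKᵢ = 1.1691 > 1 and Σzᵢ/Kᵢ = 2.0173 > 1, so g(0) = 0.1691 > 0 and g(1) = -1.0173 < 0.
Binary case is linear: z₁(K₁−1)(1+β(K₂−1)) + z₂(K₂−1)(1+β(K₁−1)) = 0
⇒ β = [z₁(K₁−1)+z₂(K₂−1)] / [−(K₁−1)(K₂−1)] = 0.16908/1.01170 = 0.1671
Then V = β·F = 0.1671·272.3 = 45.5 mol/h and L = F − V = 226.8 mol/h.

L = 226.8 mol/h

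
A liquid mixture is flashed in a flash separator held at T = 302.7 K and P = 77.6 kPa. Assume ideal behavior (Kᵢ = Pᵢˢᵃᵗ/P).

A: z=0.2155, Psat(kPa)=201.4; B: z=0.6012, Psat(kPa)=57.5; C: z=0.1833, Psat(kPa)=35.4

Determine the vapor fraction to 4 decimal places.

Raoult's law: Kᵢ = Pᵢˢᵃᵗ/P = Pᵢˢᵃᵗ/77.6.
  K_A = 201.4/77.6 = 2.595361, K_B = 57.5/77.6 = 0.740979, K_C = 35.4/77.6 = 0.456186
Newton–Raphson from ψ = 0.5:
  ψ = 0.5000: g = -0.12455, g' = -0.3252 → ψ = 0.1170
  ψ = 0.1170: g = 0.02267, g' = -0.4942 → ψ = 0.1629
  ψ = 0.1629: g = 0.00094, g' = -0.4548 → ψ = 0.1649
Converged at ψ = 0.1649.

ψ = 0.1649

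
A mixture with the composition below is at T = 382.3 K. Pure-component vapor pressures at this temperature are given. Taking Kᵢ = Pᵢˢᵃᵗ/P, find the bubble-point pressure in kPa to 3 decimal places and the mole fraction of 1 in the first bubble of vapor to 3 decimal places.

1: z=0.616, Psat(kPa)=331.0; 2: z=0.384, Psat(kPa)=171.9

Pbub = 269.906 kPa, y_1 = 0.755

At the bubble point ψ → 0, so ΣzᵢKᵢ = 1 with Kᵢ = Pᵢˢᵃᵗ/P ⇒ P = ΣzᵢPᵢˢᵃᵗ.
P = 0.616·331.0 + 0.384·171.9 = 269.906 kPa
yᵢ = zᵢPᵢˢᵃᵗ/P ⇒ y_1 = 0.616·331.0/269.906 = 0.755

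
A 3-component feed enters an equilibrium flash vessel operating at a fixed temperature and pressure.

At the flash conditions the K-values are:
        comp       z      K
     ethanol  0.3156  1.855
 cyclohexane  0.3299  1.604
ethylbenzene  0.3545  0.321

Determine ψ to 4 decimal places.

ψ = 0.4592

Rachford–Rice: g(ψ) = Σ zᵢ(Kᵢ−1)/(1+ψ(Kᵢ−1)) = 0.
Feasibility: ΣzᵢKᵢ = 1.2284, Σzᵢ/Kᵢ = 1.4802 — both > 1, two phases present.
Iterate (Newton) starting at ψ = 0.5:
  ψ = 0.5000: g = -0.02236, g' = -0.5589 → ψ = 0.4600
  ψ = 0.4600: g = -0.00043, g' = -0.5382 → ψ = 0.4592
Converged at ψ = 0.4592.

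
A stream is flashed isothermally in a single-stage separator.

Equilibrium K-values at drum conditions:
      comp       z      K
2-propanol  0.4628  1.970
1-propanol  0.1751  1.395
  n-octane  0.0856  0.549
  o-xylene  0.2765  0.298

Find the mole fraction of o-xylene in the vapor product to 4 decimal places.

y_o-xylene = 0.1297

Let ψ = V/F and solve Σ zᵢ(Kᵢ−1)/(1+ψ(Kᵢ−1)) = 0.
g(0) = ΣzᵢKᵢ − 1 = 0.2854 and g(1) = 1 − Σzᵢ/Kᵢ = -0.4442, so a root lies in (0, 1).
Newton–Raphson from ψ = 0.5:
  ψ = 0.5000: g = 0.01113, g' = -0.5690 → ψ = 0.5196
  ψ = 0.5196: g = -0.00009, g' = -0.5787 → ψ = 0.5194
Converged at ψ = 0.5194.
Compositions from xᵢ = zᵢ/(1+ψ(Kᵢ−1)), yᵢ = Kᵢxᵢ:
  2-propanol: x = 0.3077, y = 0.6063
  1-propanol: x = 0.1453, y = 0.2027
  n-octane: x = 0.1118, y = 0.0614
  o-xylene: x = 0.4352, y = 0.1297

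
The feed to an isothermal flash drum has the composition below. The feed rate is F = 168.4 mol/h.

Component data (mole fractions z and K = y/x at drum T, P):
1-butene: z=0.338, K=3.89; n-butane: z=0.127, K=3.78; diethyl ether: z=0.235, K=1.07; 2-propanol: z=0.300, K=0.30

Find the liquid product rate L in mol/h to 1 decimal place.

L = 42.7 mol/h

Let ψ = V/F and solve Σ zᵢ(Kᵢ−1)/(1+ψ(Kᵢ−1)) = 0.
g(0) = ΣzᵢKᵢ − 1 = 1.136 and g(1) = 1 − Σzᵢ/Kᵢ = -0.340, so a root lies in (0, 1).
Iterate (Newton) starting at ψ = 0.5:
  ψ = 0.500: g = 0.2401, g' = -0.993 → ψ = 0.742
  ψ = 0.742: g = 0.0049, g' = -1.027 → ψ = 0.746
Converged at ψ = 0.746.
Then V = ψ·F = 0.7465·168.4 = 125.7 mol/h and L = F − V = 42.7 mol/h.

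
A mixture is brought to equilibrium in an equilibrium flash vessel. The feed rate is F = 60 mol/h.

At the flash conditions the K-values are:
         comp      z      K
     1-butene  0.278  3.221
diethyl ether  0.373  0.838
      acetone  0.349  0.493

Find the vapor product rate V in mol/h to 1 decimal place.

Let ψ = V/F and solve Σ zᵢ(Kᵢ−1)/(1+ψ(Kᵢ−1)) = 0.
g(0) = ΣzᵢKᵢ − 1 = 0.380 and g(1) = 1 − Σzᵢ/Kᵢ = -0.239, so a root lies in (0, 1).
Newton–Raphson from ψ = 0.5:
  ψ = 0.500: g = -0.0102, g' = -0.480 → ψ = 0.479
Converged at ψ = 0.479.
Then V = ψ·F = 0.4789·60 = 28.7 mol/h and L = F − V = 31.3 mol/h.

V = 28.7 mol/h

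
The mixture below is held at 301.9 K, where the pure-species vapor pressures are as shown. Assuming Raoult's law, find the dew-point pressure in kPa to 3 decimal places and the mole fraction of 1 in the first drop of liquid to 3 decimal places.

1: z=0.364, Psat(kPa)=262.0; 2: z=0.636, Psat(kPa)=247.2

Pdew = 252.390 kPa, x_1 = 0.351

At the dew point ψ → 1, so Σzᵢ/Kᵢ = 1 with Kᵢ = Pᵢˢᵃᵗ/P ⇒ 1/P = Σzᵢ/Pᵢˢᵃᵗ.
1/P = 0.364/262.0 + 0.636/247.2 = 0.003962 ⇒ P = 252.390 kPa
xᵢ = zᵢP/Pᵢˢᵃᵗ ⇒ x_1 = 0.364·252.390/262.0 = 0.351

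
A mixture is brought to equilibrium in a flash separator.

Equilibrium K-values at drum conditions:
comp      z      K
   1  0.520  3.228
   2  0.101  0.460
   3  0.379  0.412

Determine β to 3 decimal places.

Rachford–Rice: g(β) = Σ zᵢ(Kᵢ−1)/(1+β(Kᵢ−1)) = 0.
g(0) = ΣzᵢKᵢ − 1 = 0.881 and g(1) = 1 − Σzᵢ/Kᵢ = -0.301, so a root lies in (0, 1).
Newton iteration, β⁰ = 0.5:
  β = 0.500: g = 0.1577, g' = -0.896 → β = 0.676
  β = 0.676: g = 0.0065, g' = -0.845 → β = 0.684
Converged at β = 0.684.

β = 0.684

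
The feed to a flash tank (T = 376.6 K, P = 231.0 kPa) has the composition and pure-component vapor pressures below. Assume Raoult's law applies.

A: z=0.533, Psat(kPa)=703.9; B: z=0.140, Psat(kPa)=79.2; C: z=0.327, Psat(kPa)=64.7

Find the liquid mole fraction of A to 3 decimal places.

x_A = 0.255

Raoult's law: Kᵢ = Pᵢˢᵃᵗ/P = Pᵢˢᵃᵗ/231.0.
  K_A = 703.9/231.0 = 3.04719, K_B = 79.2/231.0 = 0.34286, K_C = 64.7/231.0 = 0.28009
Newton–Raphson from ψ = 0.64:
  ψ = 0.640: g = -0.1230, g' = -1.181 → ψ = 0.536
  ψ = 0.536: g = -0.0050, g' = -1.101 → ψ = 0.531
Converged at ψ = 0.531.
Compositions from xᵢ = zᵢ/(1+ψ(Kᵢ−1)), yᵢ = Kᵢxᵢ:
  A: x = 0.255, y = 0.778
  B: x = 0.215, y = 0.074
  C: x = 0.530, y = 0.148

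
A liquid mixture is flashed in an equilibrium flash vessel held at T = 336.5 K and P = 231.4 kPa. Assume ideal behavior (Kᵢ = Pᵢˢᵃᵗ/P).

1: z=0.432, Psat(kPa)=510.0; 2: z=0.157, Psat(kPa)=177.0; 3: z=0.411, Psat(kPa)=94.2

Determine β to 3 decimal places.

Raoult's law: Kᵢ = Pᵢˢᵃᵗ/P = Pᵢˢᵃᵗ/231.4.
  K_1 = 510.0/231.4 = 2.20398, K_2 = 177.0/231.4 = 0.76491, K_3 = 94.2/231.4 = 0.40709
Newton–Raphson from β = 0.35:
  β = 0.350: g = 0.0182, g' = -0.550 → β = 0.383
Converged at β = 0.383.

β = 0.383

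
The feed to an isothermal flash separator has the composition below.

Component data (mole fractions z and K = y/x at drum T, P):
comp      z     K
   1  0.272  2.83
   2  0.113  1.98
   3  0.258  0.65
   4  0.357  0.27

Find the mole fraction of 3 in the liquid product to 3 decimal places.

Newton iteration, ψ⁰ = 0.5:
  ψ = 0.500: g = -0.1856, g' = -0.816 → ψ = 0.272
  ψ = 0.272: g = -0.0055, g' = -0.808 → ψ = 0.266
Converged at ψ = 0.266.
Compositions from xᵢ = zᵢ/(1+ψ(Kᵢ−1)), yᵢ = Kᵢxᵢ:
  1: x = 0.183, y = 0.518
  2: x = 0.090, y = 0.178
  3: x = 0.284, y = 0.185
  4: x = 0.443, y = 0.120

x_3 = 0.284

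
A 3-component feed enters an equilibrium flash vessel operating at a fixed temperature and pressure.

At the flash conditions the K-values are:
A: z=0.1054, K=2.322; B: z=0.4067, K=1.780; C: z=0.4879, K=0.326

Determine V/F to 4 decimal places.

Iterate (Newton) starting at V/F = 0.5:
  V/F = 0.5000: g = -0.18389, g' = -0.6991 → V/F = 0.2370
  V/F = 0.2370: g = -0.01750, g' = -0.5970 → V/F = 0.2076
Converged at V/F = 0.2076.

V/F = 0.2076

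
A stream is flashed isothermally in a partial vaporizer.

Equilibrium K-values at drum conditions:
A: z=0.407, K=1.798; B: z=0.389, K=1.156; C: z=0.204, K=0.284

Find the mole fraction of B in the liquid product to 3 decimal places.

x_B = 0.354

Material balance + equilibrium reduce to Σ zᵢ(Kᵢ−1)/(1+V/F(Kᵢ−1)) = 0.
Feasibility: ΣzᵢKᵢ = 1.239, Σzᵢ/Kᵢ = 1.281 — both > 1, two phases present.
Iterate (Newton) starting at V/F = 0.5:
  V/F = 0.500: g = 0.0609, g' = -0.394 → V/F = 0.655
  V/F = 0.655: g = -0.0065, g' = -0.490 → V/F = 0.641
Converged at V/F = 0.641.
Compositions from xᵢ = zᵢ/(1+V/F(Kᵢ−1)), yᵢ = Kᵢxᵢ:
  A: x = 0.269, y = 0.484
  B: x = 0.354, y = 0.409
  C: x = 0.377, y = 0.107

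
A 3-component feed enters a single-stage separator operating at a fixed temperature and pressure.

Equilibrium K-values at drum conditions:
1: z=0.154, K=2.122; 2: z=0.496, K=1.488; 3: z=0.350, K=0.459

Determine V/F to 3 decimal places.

Rachford–Rice: g(V/F) = Σ zᵢ(Kᵢ−1)/(1+V/F(Kᵢ−1)) = 0.
Check two-phase: ΣzᵢKᵢ = 1.225 > 1 and Σzᵢ/Kᵢ = 1.168 > 1, so g(0) = 0.225 > 0 and g(1) = -0.168 < 0.
Newton–Raphson from V/F = 0.46:
  V/F = 0.460: g = 0.0596, g' = -0.345 → V/F = 0.633
  V/F = 0.633: g = -0.0019, g' = -0.372 → V/F = 0.628
Converged at V/F = 0.628.

V/F = 0.628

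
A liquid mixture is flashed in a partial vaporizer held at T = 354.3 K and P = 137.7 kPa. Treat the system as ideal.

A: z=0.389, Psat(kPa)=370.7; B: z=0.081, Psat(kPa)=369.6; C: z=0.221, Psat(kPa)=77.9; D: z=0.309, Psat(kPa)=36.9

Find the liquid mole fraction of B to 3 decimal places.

x_B = 0.046

Raoult's law: Kᵢ = Pᵢˢᵃᵗ/P = Pᵢˢᵃᵗ/137.7.
  K_A = 370.7/137.7 = 2.69208, K_B = 369.6/137.7 = 2.68410, K_C = 77.9/137.7 = 0.56572, K_D = 36.9/137.7 = 0.26797
Rachford–Rice: g(V/F) = Σ zᵢ(Kᵢ−1)/(1+V/F(Kᵢ−1)) = 0.
Check two-phase: ΣzᵢKᵢ = 1.472 > 1 and Σzᵢ/Kᵢ = 1.718 > 1, so g(0) = 0.472 > 0 and g(1) = -0.718 < 0.
Iterate (Newton) starting at V/F = 0.5:
  V/F = 0.500: g = -0.0488, g' = -0.874 → V/F = 0.444
Converged at V/F = 0.444.
Compositions from xᵢ = zᵢ/(1+V/F(Kᵢ−1)), yᵢ = Kᵢxᵢ:
  A: x = 0.222, y = 0.598
  B: x = 0.046, y = 0.124
  C: x = 0.274, y = 0.155
  D: x = 0.458, y = 0.123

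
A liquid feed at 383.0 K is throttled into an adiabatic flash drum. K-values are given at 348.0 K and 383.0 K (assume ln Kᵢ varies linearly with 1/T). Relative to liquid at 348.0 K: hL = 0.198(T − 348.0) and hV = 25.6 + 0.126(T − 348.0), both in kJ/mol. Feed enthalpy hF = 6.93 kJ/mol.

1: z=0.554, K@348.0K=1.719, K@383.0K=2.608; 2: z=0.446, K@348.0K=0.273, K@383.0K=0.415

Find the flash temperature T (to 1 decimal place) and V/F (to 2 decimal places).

Adiabatic flash: solve Rachford–Rice at each trial T, then check hF = ψ·hV(T) + (1−ψ)·hL(T).
  T = 348.0 K: K = (1.719, 0.273), RR gives ψ = 0.142, H_out = 3.628 kJ/mol
  T = 383.0 K: K = (2.608, 0.415), RR gives ψ = 0.670, H_out = 22.385 kJ/mol
  T = 365.5 K: K = (2.139, 0.340), RR gives ψ = 0.448, H_out = 14.361 kJ/mol
  T = 356.8 K: K = (1.924, 0.306), RR gives ψ = 0.315, H_out = 9.608 kJ/mol
  T = 352.4 K: K = (1.820, 0.289), RR gives ψ = 0.235, H_out = 6.818 kJ/mol
  T = 354.6 K: K = (1.871, 0.297), RR gives ψ = 0.277, H_out = 8.255 kJ/mol
Linear interpolation between T = 352.4 (H_out = 6.818) and T = 354.6 (H_out = 8.255) on hF = 6.93 gives T ≈ 352.6 K, at which ψ = 0.24.

T = 352.6 K, V/F = 0.24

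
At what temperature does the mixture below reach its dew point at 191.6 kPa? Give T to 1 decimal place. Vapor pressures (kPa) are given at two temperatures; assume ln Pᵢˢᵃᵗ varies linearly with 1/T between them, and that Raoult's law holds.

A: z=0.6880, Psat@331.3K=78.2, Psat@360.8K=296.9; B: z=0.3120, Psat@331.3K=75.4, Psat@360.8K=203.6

Dew-point temperature: Σzᵢ·P/Pᵢˢᵃᵗ(T) = 1. Interpolate ln Pᵢˢᵃᵗ = aᵢ + bᵢ/T.
  T = 331.3 K: ΣzᵢP/Pᵢˢᵃᵗ = 2.4785
  T = 360.8 K: ΣzᵢP/Pᵢˢᵃᵗ = 0.7376
  T = 346.1 K: ΣzᵢP/Pᵢˢᵃᵗ = 1.3105
  T = 353.5 K: ΣzᵢP/Pᵢˢᵃᵗ = 0.9747
  T = 349.8 K: ΣzᵢP/Pᵢˢᵃᵗ = 1.1282
  T = 351.6 K: ΣzᵢP/Pᵢˢᵃᵗ = 1.0502
  T = 352.6 K: ΣzᵢP/Pᵢˢᵃᵗ = 1.0096
Interpolating between 352.6 K and 353.5 K gives T ≈ 352.8 K.

T = 352.8 K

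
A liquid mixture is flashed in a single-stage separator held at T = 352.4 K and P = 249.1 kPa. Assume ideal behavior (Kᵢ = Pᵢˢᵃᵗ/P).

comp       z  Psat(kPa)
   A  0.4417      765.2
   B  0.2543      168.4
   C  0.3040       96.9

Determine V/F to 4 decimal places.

V/F = 0.6178

Raoult's law: Kᵢ = Pᵢˢᵃᵗ/P = Pᵢˢᵃᵗ/249.1.
  K_A = 765.2/249.1 = 3.071859, K_B = 168.4/249.1 = 0.676034, K_C = 96.9/249.1 = 0.389000
Material balance + equilibrium reduce to Σ zᵢ(Kᵢ−1)/(1+V/F(Kᵢ−1)) = 0.
Feasibility: ΣzᵢKᵢ = 1.6470, Σzᵢ/Kᵢ = 1.3014 — both > 1, two phases present.
Newton–Raphson from V/F = 0.5:
  V/F = 0.5000: g = 0.08374, g' = -0.7307 → V/F = 0.6146
  V/F = 0.6146: g = 0.00225, g' = -0.6995 → V/F = 0.6178
Converged at V/F = 0.6178.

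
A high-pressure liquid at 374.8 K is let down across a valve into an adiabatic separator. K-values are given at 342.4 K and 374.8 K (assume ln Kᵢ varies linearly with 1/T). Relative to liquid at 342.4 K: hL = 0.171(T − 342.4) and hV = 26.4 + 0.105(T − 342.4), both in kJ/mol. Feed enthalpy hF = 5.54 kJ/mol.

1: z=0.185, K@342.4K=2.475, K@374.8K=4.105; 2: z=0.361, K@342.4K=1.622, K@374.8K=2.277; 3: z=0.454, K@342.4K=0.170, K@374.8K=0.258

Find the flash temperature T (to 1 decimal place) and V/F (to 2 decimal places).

Adiabatic flash: solve Rachford–Rice at each trial T, then check hF = ψ·hV(T) + (1−ψ)·hL(T).
  T = 342.4 K: K = (2.475, 1.622, 0.170), RR gives ψ = 0.148, H_out = 3.907 kJ/mol
  T = 374.8 K: K = (4.105, 2.277, 0.258), RR gives ψ = 0.474, H_out = 17.039 kJ/mol
  T = 358.6 K: K = (3.224, 1.937, 0.211), RR gives ψ = 0.342, H_out = 11.422 kJ/mol
  T = 350.5 K: K = (2.833, 1.776, 0.190), RR gives ψ = 0.257, H_out = 8.025 kJ/mol
  T = 346.4 K: K = (2.648, 1.697, 0.180), RR gives ψ = 0.206, H_out = 6.055 kJ/mol
  T = 344.4 K: K = (2.561, 1.659, 0.175), RR gives ψ = 0.178, H_out = 5.013 kJ/mol
Linear interpolation between T = 344.4 (H_out = 5.013) and T = 346.4 (H_out = 6.055) on hF = 5.54 gives T ≈ 345.4 K, at which ψ = 0.19.

T = 345.4 K, V/F = 0.19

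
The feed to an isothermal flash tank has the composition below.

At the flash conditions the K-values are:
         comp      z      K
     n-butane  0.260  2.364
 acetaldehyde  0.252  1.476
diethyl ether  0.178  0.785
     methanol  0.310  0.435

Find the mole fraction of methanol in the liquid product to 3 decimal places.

x_methanol = 0.450

Let β = V/F and solve Σ zᵢ(Kᵢ−1)/(1+β(Kᵢ−1)) = 0.
Feasibility: ΣzᵢKᵢ = 1.261, Σzᵢ/Kᵢ = 1.220 — both > 1, two phases present.
Iterate (Newton) starting at β = 0.55:
  β = 0.550: g = 0.0002, g' = -0.413 → β = 0.550
Converged at β = 0.550.
Compositions from xᵢ = zᵢ/(1+β(Kᵢ−1)), yᵢ = Kᵢxᵢ:
  n-butane: x = 0.149, y = 0.351
  acetaldehyde: x = 0.200, y = 0.295
  diethyl ether: x = 0.202, y = 0.158
  methanol: x = 0.450, y = 0.196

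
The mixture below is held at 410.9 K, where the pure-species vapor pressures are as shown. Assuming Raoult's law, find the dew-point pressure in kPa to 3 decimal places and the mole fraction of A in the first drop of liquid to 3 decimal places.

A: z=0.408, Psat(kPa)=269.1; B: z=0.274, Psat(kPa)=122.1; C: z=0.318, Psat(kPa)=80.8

At the dew point ψ → 1, so Σzᵢ/Kᵢ = 1 with Kᵢ = Pᵢˢᵃᵗ/P ⇒ 1/P = Σzᵢ/Pᵢˢᵃᵗ.
1/P = 0.408/269.1 + 0.274/122.1 + 0.318/80.8 = 0.007696 ⇒ P = 129.940 kPa
xᵢ = zᵢP/Pᵢˢᵃᵗ ⇒ x_A = 0.408·129.940/269.1 = 0.197

Pdew = 129.940 kPa, x_A = 0.197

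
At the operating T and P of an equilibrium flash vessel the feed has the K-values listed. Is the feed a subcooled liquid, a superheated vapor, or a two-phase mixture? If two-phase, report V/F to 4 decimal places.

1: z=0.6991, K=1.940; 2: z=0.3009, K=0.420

two-phase, V/F = 0.8852

ΣzᵢKᵢ = 1.4826; Σzᵢ/Kᵢ = 1.0768.
Both exceed 1, so a two-phase solution exists.
Let ψ = V/F and solve Σ zᵢ(Kᵢ−1)/(1+ψ(Kᵢ−1)) = 0.
Newton–Raphson from ψ = 0.32:
  ψ = 0.3200: g = 0.29090, g' = -0.5177 → ψ = 0.8819
  ψ = 0.8819: g = 0.00203, g' = -0.6089 → ψ = 0.8852
Converged at ψ = 0.8852.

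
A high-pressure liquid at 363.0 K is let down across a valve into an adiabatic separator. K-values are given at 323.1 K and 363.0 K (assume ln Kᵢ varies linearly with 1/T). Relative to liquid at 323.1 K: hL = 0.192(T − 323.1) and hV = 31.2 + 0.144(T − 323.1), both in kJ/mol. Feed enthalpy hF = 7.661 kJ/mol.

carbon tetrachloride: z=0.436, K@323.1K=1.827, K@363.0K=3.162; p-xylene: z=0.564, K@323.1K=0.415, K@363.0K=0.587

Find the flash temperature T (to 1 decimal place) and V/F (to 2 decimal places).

Adiabatic flash: solve Rachford–Rice at each trial T, then check hF = ψ·hV(T) + (1−ψ)·hL(T).
  T = 323.1 K: K = (1.827, 0.415), RR gives ψ = 0.063, H_out = 1.975 kJ/mol
  T = 363.0 K: K = (3.162, 0.587), RR gives ψ = 0.795, H_out = 30.937 kJ/mol
  T = 343.1 K: K = (2.444, 0.499), RR gives ψ = 0.479, H_out = 18.333 kJ/mol
  T = 333.1 K: K = (2.122, 0.456), RR gives ψ = 0.299, H_out = 11.113 kJ/mol
  T = 328.1 K: K = (1.971, 0.435), RR gives ψ = 0.192, H_out = 6.894 kJ/mol
  T = 330.6 K: K = (2.046, 0.446), RR gives ψ = 0.248, H_out = 9.073 kJ/mol
  T = 329.4 K: K = (2.010, 0.441), RR gives ψ = 0.221, H_out = 8.046 kJ/mol
Linear interpolation between T = 328.1 (H_out = 6.894) and T = 329.4 (H_out = 8.046) on hF = 7.661 gives T ≈ 329.0 K, at which ψ = 0.21.

T = 329.0 K, V/F = 0.21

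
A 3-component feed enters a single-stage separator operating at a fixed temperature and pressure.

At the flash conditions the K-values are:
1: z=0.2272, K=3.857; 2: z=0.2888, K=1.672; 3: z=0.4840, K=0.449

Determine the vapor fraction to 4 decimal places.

Iterate (Newton) starting at ψ = 0.48:
  ψ = 0.4800: g = 0.05789, g' = -0.6760 → ψ = 0.5656
  ψ = 0.5656: g = 0.00131, g' = -0.6496 → ψ = 0.5677
Converged at ψ = 0.5677.

ψ = 0.5677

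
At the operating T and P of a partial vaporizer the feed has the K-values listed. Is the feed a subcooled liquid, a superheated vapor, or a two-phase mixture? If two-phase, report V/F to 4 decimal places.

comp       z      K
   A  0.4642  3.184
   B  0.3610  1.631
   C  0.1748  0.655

ΣzᵢKᵢ = 2.1813; Σzᵢ/Kᵢ = 0.6340.
Since Σzᵢ/Kᵢ < 1 the mixture is above its dew point — single vapor phase.

superheated vapor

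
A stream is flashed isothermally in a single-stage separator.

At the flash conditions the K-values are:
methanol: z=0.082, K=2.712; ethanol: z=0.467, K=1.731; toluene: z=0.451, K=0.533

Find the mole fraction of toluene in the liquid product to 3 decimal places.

Let β = V/F and solve Σ zᵢ(Kᵢ−1)/(1+β(Kᵢ−1)) = 0.
g(0) = ΣzᵢKᵢ − 1 = 0.271 and g(1) = 1 − Σzᵢ/Kᵢ = -0.146, so a root lies in (0, 1).
Newton–Raphson from β = 0.5:
  β = 0.500: g = 0.0509, g' = -0.371 → β = 0.637
  β = 0.637: g = 0.0002, g' = -0.370 → β = 0.638
Converged at β = 0.638.
Compositions from xᵢ = zᵢ/(1+β(Kᵢ−1)), yᵢ = Kᵢxᵢ:
  methanol: x = 0.039, y = 0.106
  ethanol: x = 0.319, y = 0.551
  toluene: x = 0.642, y = 0.342

x_toluene = 0.642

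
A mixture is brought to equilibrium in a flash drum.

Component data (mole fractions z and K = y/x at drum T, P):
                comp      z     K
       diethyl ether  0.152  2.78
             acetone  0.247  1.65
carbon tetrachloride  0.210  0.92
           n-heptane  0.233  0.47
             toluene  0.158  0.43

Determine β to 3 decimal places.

Rachford–Rice: g(β) = Σ zᵢ(Kᵢ−1)/(1+β(Kᵢ−1)) = 0.
Check two-phase: ΣzᵢKᵢ = 1.201 > 1 and Σzᵢ/Kᵢ = 1.296 > 1, so g(0) = 0.201 > 0 and g(1) = -0.296 < 0.
Newton–Raphson from β = 0.5:
  β = 0.500: g = -0.0471, g' = -0.417 → β = 0.387
  β = 0.387: g = 0.0002, g' = -0.425 → β = 0.388
Converged at β = 0.388.

β = 0.388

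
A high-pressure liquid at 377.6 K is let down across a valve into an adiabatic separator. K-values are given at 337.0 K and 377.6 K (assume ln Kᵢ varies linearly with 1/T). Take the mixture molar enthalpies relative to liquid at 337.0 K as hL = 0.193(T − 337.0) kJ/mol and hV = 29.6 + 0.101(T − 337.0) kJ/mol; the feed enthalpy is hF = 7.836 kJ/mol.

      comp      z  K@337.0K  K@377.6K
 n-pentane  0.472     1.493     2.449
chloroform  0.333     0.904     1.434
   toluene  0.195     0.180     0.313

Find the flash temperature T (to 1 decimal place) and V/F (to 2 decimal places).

Adiabatic flash: solve Rachford–Rice at each trial T, then check hF = ψ·hV(T) + (1−ψ)·hL(T).
  T = 337.0 K: K = (1.493, 0.904, 0.180), RR gives ψ = 0.157, H_out = 4.647 kJ/mol
  T = 377.6 K: K = (2.449, 1.434, 0.313), RR gives ψ = 0.955, H_out = 32.525 kJ/mol
  T = 357.3 K: K = (1.939, 1.154, 0.241), RR gives ψ = 0.697, H_out = 23.246 kJ/mol
  T = 347.1 K: K = (1.707, 1.024, 0.209), RR gives ψ = 0.499, H_out = 16.247 kJ/mol
  T = 342.1 K: K = (1.599, 0.964, 0.194), RR gives ψ = 0.357, H_out = 11.397 kJ/mol
  T = 339.6 K: K = (1.547, 0.934, 0.187), RR gives ψ = 0.268, H_out = 8.378 kJ/mol
  T = 338.3 K: K = (1.520, 0.919, 0.184), RR gives ψ = 0.215, H_out = 6.598 kJ/mol
Linear interpolation between T = 338.3 (H_out = 6.598) and T = 339.6 (H_out = 8.378) on hF = 7.836 gives T ≈ 339.2 K, at which ψ = 0.25.

T = 339.2 K, V/F = 0.25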